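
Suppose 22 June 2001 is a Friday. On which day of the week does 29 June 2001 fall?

Friday

Within June 2001: 29 − 22 = 7 days.
7 is a multiple of 7, so 29 June 2001 falls on the same weekday: Friday.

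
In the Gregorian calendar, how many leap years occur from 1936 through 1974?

10

Years divisible by 4 in [1936, 1974]: 1936, 1940, 1944, 1948, 1952, 1956, 1960, 1964, 1968, 1972.
No century exceptions apply. Count: 10.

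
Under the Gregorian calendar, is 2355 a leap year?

No

2355 is not a leap year.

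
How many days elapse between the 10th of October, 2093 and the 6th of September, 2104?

From October 10, 2093 to October 10, 2103: 10 years, of which 1 contains a Feb 29 — 9×365 + 1×366 = 3651 days.
(2100 is not a leap year (divisible by 100 but not 400).)
October 2103: 31 − 10 = 21 days remain.
Then 10 full months totalling 305 days.
September 1–6, 2104: 6 days.
Residual: 332 days.
Total: 3983 days.

3983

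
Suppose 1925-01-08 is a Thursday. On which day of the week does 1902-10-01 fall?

Count forward from the earlier date (October 1, 1902) to the later (January 8, 1925):
From October 1, 1902 to October 1, 1924: 22 years, of which 6 contain a Feb 29 — 16×365 + 6×366 = 8036 days.
October 1924: 31 − 1 = 30 days remain.
Then November (30), December (31): 30 + 31 = 61 days.
January 1–8, 1925: 8 days.
Residual: 99 days.
Total: 8135 days.
8135 mod 7 = 1, so 1 day before Thursday is Wednesday.

Wednesday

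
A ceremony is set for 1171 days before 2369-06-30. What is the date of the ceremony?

2366-04-16

Count 1171 days before June 30, 2369:
Day-of-year of April 16, 2366: 106.
Day-of-year of June 30, 2369: 181.
2366 has 365 days, so 365 − 106 = 259 days remain in 2366.
Full years: 2367: 365; 2368: 366. Sum = 731.
Total: 259 + 731 + 181 = 1171 days.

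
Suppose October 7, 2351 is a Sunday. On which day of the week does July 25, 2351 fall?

Wednesday

Count forward from the earlier date (July 25, 2351) to the later (October 7, 2351):
July 2351: 31 − 25 = 6 days remain.
Then August (31), September (30): 31 + 30 = 61 days.
October 1–7, 2351: 7 days.
Total: 6 + 61 + 7 = 74 days.
74 mod 7 = 4, so 4 days before Sunday is Wednesday.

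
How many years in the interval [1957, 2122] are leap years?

Years divisible by 4: 1960, 1964, …, 2120 — 41 in all.
Of these, 2100 is divisible by 100 but not 400, so not leap.
2000 is divisible by 400, so still leap.
Leap years: 41 − 1 = 40.

40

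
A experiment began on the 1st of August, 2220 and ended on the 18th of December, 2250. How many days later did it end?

From August 1, 2220 to August 1, 2250: 30 years, of which 7 contain a Feb 29 — 23×365 + 7×366 = 10957 days.
August 2250: 31 − 1 = 30 days remain.
Then September (30), October (31), November (30): 30 + 31 + 30 = 91 days.
December 1–18, 2250: 18 days.
Residual: 139 days.
Total: 11096 days.

11096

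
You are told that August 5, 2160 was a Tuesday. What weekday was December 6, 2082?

Count forward from the earlier date (December 6, 2082) to the later (August 5, 2160):
Day-of-year of December 6, 2082: 340.
Day-of-year of August 5, 2160: 218.
2082 has 365 days, so 365 − 340 = 25 days remain in 2082.
Full years 2083–2159: 59 common + 18 leap = 59×365 + 18×366 = 28123 days.
Total: 25 + 28123 + 218 = 28366 days.
28366 mod 7 = 2, so 2 days before Tuesday is Sunday.

Sunday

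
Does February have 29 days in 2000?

2000 is a leap year (divisible by 400).

Yes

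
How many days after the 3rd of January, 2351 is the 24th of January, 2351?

Within January 2351: 24 − 3 = 21 days.

21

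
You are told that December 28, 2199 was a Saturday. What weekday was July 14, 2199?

Count forward from the earlier date (July 14, 2199) to the later (December 28, 2199):
July 2199: 31 − 14 = 17 days remain.
Then August (31), September (30), October (31), November (30): 31 + 30 + 31 + 30 = 122 days.
December 1–28, 2199: 28 days.
Total: 17 + 122 + 28 = 167 days.
167 mod 7 = 6, so 6 days before Saturday is Sunday.

Sunday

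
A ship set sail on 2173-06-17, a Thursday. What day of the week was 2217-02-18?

Day-of-year of June 17, 2173: 168.
Day-of-year of February 18, 2217: 49.
2173 has 365 days, so 365 − 168 = 197 days remain in 2173.
Full years 2174–2216: 33 common + 10 leap = 33×365 + 10×366 = 15705 days.
Total: 197 + 15705 + 49 = 15951 days.
15951 mod 7 = 5, so 5 days after Thursday is Tuesday.

Tuesday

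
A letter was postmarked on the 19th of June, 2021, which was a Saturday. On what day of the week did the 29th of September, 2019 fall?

Count forward from the earlier date (September 29, 2019) to the later (June 19, 2021):
September 29, 2019 → September 29, 2020: 366 days (2020 is a leap year).
September 2020: 30 − 29 = 1 day remains.
Then October (31), November (30), December (31), January (31), February 2021 (28), March (31), April (30), May (31): 31 + 30 + 31 + 31 + 28 + 31 + 30 + 31 = 243 days.
June 1–19, 2021: 19 days.
Residual: 263 days.
Total: 629 days.
629 mod 7 = 6, so 6 days before Saturday is Sunday.

Sunday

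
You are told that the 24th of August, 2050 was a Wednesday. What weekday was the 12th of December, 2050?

Monday

August 2050: 31 − 24 = 7 days remain.
Then September (30), October (31), November (30): 30 + 31 + 30 = 91 days.
December 1–12, 2050: 12 days.
Total: 7 + 91 + 12 = 110 days.
110 mod 7 = 5, so 5 days after Wednesday is Monday.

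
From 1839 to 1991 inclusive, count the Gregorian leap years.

Years divisible by 4: 1840, 1844, …, 1988 — 38 in all.
Of these, 1900 is divisible by 100 but not 400, so not leap.
Leap years: 38 − 1 = 37.

37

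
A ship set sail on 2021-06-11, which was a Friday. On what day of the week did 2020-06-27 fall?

Count forward from the earlier date (June 27, 2020) to the later (June 11, 2021):
Day-of-year of June 27, 2020: 179.
Day-of-year of June 11, 2021: 162.
2020 has 366 days, so 366 − 179 = 187 days remain in 2020.
Total: 187 + 162 = 349 days.
349 mod 7 = 6, so 6 days before Friday is Saturday.

Saturday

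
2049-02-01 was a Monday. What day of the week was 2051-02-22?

Wednesday

Day-of-year of February 1, 2049: 32.
Day-of-year of February 22, 2051: 53.
2049 has 365 days, so 365 − 32 = 333 days remain in 2049.
Full years: 2050: 365. Sum = 365.
Total: 333 + 365 + 53 = 751 days.
751 mod 7 = 2, so 2 days after Monday is Wednesday.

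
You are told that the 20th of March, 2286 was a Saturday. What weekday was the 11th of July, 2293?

Day-of-year of March 20, 2286: 79.
Day-of-year of July 11, 2293: 192.
2286 has 365 days, so 365 − 79 = 286 days remain in 2286.
Full years: 2287: 365; 2288: 366; 2289: 365; 2290: 365; 2291: 365; 2292: 366. Sum = 2192.
Total: 286 + 2192 + 192 = 2670 days.
2670 mod 7 = 3, so 3 days after Saturday is Tuesday.

Tuesday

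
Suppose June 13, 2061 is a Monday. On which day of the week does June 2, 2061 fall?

Count forward from the earlier date (June 2, 2061) to the later (June 13, 2061):
Within June 2061: 13 − 2 = 11 days.
11 mod 7 = 4, so 4 days before Monday is Thursday.

Thursday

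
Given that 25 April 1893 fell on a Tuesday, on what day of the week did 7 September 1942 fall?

Monday

Day-of-year of April 25, 1893: 115.
Day-of-year of September 7, 1942: 250.
1893 has 365 days, so 365 − 115 = 250 days remain in 1893.
Full years 1894–1941: 37 common + 11 leap = 37×365 + 11×366 = 17531 days.
Total: 250 + 17531 + 250 = 18031 days.
18031 mod 7 = 6, so 6 days after Tuesday is Monday.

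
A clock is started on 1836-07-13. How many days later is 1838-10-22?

July 13, 1836 → July 13, 1837: 365 days.
July 13, 1837 → July 13, 1838: 365 days.
July 1838: 31 − 13 = 18 days remain.
Then August (31), September (30): 31 + 30 = 61 days.
October 1–22, 1838: 22 days.
Residual: 101 days.
Total: 831 days.

831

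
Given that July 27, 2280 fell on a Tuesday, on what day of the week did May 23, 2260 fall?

Count forward from the earlier date (May 23, 2260) to the later (July 27, 2280):
Day-of-year of May 23, 2260: 144.
Day-of-year of July 27, 2280: 209.
2260 has 366 days, so 366 − 144 = 222 days remain in 2260.
Full years 2261–2279: 15 common + 4 leap = 15×365 + 4×366 = 6939 days.
Total: 222 + 6939 + 209 = 7370 days.
7370 mod 7 = 6, so 6 days before Tuesday is Wednesday.

Wednesday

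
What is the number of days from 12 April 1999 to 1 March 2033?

Day-of-year of April 12, 1999: 102.
Day-of-year of March 1, 2033: 60.
1999 has 365 days, so 365 − 102 = 263 days remain in 1999.
Full years 2000–2032: 24 common + 9 leap = 24×365 + 9×366 = 12054 days.
Total: 263 + 12054 + 60 = 12377 days.

12377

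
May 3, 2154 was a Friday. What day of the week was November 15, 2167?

Sunday

From May 3, 2154 to May 3, 2167: 13 years, of which 3 contain a Feb 29 — 10×365 + 3×366 = 4748 days.
May 2167: 31 − 3 = 28 days remain.
Then June (30), July (31), August (31), September (30), October (31): 30 + 31 + 31 + 30 + 31 = 153 days.
November 1–15, 2167: 15 days.
Residual: 196 days.
Total: 4944 days.
4944 mod 7 = 2, so 2 days after Friday is Sunday.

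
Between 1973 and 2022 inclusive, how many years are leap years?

12

Years divisible by 4 in [1973, 2022]: 1976, 1980, 1984, 1988, 1992, 1996, 2000, 2004, 2008, 2012, 2016, 2020.
2000 is divisible by 400, so still leap.
No century exceptions apply. Count: 12.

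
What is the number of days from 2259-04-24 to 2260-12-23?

Day-of-year of April 24, 2259: 114.
Day-of-year of December 23, 2260: 358.
2259 has 365 days, so 365 − 114 = 251 days remain in 2259.
Total: 251 + 358 = 609 days.

609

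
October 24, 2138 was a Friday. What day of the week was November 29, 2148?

From October 24, 2138 to October 24, 2148: 10 years, of which 3 contain a Feb 29 — 7×365 + 3×366 = 3653 days.
October 2148: 31 − 24 = 7 days remain.
November 1–29, 2148: 29 days.
Residual: 36 days.
Total: 3689 days.
3689 is a multiple of 7, so November 29, 2148 falls on the same weekday: Friday.

Friday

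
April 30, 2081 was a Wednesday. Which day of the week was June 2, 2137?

Sunday

Day-of-year of April 30, 2081: 120.
Day-of-year of June 2, 2137: 153.
2081 has 365 days, so 365 − 120 = 245 days remain in 2081.
Full years 2082–2136: 42 common + 13 leap = 42×365 + 13×366 = 20088 days.
Total: 245 + 20088 + 153 = 20486 days.
20486 mod 7 = 4, so 4 days after Wednesday is Sunday.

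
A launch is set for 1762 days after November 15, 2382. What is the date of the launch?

September 12, 2387

Count 1762 days after November 15, 2382:
November 15, 2382 → November 15, 2383: 365 days.
November 15, 2383 → November 15, 2384: 366 days (2384 is a leap year).
November 15, 2384 → November 15, 2385: 365 days.
November 15, 2385 → November 15, 2386: 365 days.
November 2386: 30 − 15 = 15 days remain.
Then 9 full months totalling 274 days.
September 1–12, 2387: 12 days.
Residual: 301 days.
Total: 1762 days.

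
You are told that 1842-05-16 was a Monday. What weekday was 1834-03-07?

Count forward from the earlier date (March 7, 1834) to the later (May 16, 1842):
From March 7, 1834 to March 7, 1842: 8 years, of which 2 contain a Feb 29 — 6×365 + 2×366 = 2922 days.
March 1842: 31 − 7 = 24 days remain.
Then April (30): 30 days.
May 1–16, 1842: 16 days.
Residual: 70 days.
Total: 2992 days.
2992 mod 7 = 3, so 3 days before Monday is Friday.

Friday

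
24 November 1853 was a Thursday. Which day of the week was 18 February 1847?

Count forward from the earlier date (February 18, 1847) to the later (November 24, 1853):
February 18, 1847 → February 18, 1848: 365 days.
February 18, 1848 → February 18, 1849: 366 days (1848 is a leap year).
February 18, 1849 → February 18, 1850: 365 days.
February 18, 1850 → February 18, 1851: 365 days.
February 18, 1851 → February 18, 1852: 365 days.
February 18, 1852 → February 18, 1853: 366 days (1852 is a leap year).
February 1853: 28 − 18 = 10 days remain (1853 is not a leap year, so February has 28 days).
Then March (31), April (30), May (31), June (30), July (31), August (31), September (30), October (31): 31 + 30 + 31 + 30 + 31 + 31 + 30 + 31 = 245 days.
November 1–24, 1853: 24 days.
Residual: 279 days.
Total: 2471 days.
2471 is a multiple of 7, so 18 February 1847 falls on the same weekday: Thursday.

Thursday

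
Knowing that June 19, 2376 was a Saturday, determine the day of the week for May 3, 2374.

Count forward from the earlier date (May 3, 2374) to the later (June 19, 2376):
May 2374: 31 − 3 = 28 days remain.
Then 24 full months totalling 731 days.
June 1–19, 2376: 19 days.
Total: 28 + 731 + 19 = 778 days.
778 mod 7 = 1, so 1 day before Saturday is Friday.

Friday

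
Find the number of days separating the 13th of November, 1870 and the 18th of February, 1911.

Day-of-year of November 13, 1870: 317.
Day-of-year of February 18, 1911: 49.
1870 has 365 days, so 365 − 317 = 48 days remain in 1870.
Full years 1871–1910: 31 common + 9 leap = 31×365 + 9×366 = 14609 days.
Total: 48 + 14609 + 49 = 14706 days.

14706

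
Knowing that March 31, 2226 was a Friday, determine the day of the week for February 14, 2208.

Count forward from the earlier date (February 14, 2208) to the later (March 31, 2226):
Day-of-year of February 14, 2208: 45.
Day-of-year of March 31, 2226: 90.
2208 has 366 days, so 366 − 45 = 321 days remain in 2208.
Full years 2209–2225: 13 common + 4 leap = 13×365 + 4×366 = 6209 days.
Total: 321 + 6209 + 90 = 6620 days.
6620 mod 7 = 5, so 5 days before Friday is Sunday.

Sunday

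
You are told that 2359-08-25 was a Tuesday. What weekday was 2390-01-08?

Day-of-year of August 25, 2359: 237.
Day-of-year of January 8, 2390: 8.
2359 has 365 days, so 365 − 237 = 128 days remain in 2359.
Full years 2360–2389: 22 common + 8 leap = 22×365 + 8×366 = 10958 days.
Total: 128 + 10958 + 8 = 11094 days.
11094 mod 7 = 6, so 6 days after Tuesday is Monday.

Monday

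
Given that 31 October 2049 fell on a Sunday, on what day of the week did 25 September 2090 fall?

Monday

From October 31, 2049 to October 31, 2089: 40 years, of which 10 contain a Feb 29 — 30×365 + 10×366 = 14610 days.
October 2089: 31 − 31 = 0 days remain.
Then 10 full months totalling 304 days.
September 1–25, 2090: 25 days.
Residual: 329 days.
Total: 14939 days.
14939 mod 7 = 1, so 1 day after Sunday is Monday.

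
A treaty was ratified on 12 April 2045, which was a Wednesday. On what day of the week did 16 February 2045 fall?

Thursday

Count forward from the earlier date (February 16, 2045) to the later (April 12, 2045):
February 2045: 28 − 16 = 12 days remain (2045 is not a leap year, so February has 28 days).
Then March (31): 31 days.
April 1–12, 2045: 12 days.
Total: 12 + 31 + 12 = 55 days.
55 mod 7 = 6, so 6 days before Wednesday is Thursday.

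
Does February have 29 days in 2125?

2125 is not a leap year.

No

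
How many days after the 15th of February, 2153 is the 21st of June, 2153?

126

February 2153: 28 − 15 = 13 days remain (2153 is not a leap year, so February has 28 days).
Then March (31), April (30), May (31): 31 + 30 + 31 = 92 days.
June 1–21, 2153: 21 days.
Total: 13 + 92 + 21 = 126 days.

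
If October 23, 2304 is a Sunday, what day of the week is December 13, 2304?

October 2304: 31 − 23 = 8 days remain.
Then November (30): 30 days.
December 1–13, 2304: 13 days.
Total: 8 + 30 + 13 = 51 days.
51 mod 7 = 2, so 2 days after Sunday is Tuesday.

Tuesday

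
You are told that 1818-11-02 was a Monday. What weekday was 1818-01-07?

Wednesday

Count forward from the earlier date (January 7, 1818) to the later (November 2, 1818):
January 1818: 31 − 7 = 24 days remain.
Then 9 full months totalling 273 days.
November 1–2, 1818: 2 days.
Total: 24 + 273 + 2 = 299 days.
299 mod 7 = 5, so 5 days before Monday is Wednesday.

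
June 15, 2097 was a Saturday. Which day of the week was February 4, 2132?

From June 15, 2097 to June 15, 2131: 34 years, of which 7 contain a Feb 29 — 27×365 + 7×366 = 12417 days.
(2100 is not a leap year (divisible by 100 but not 400).)
June 2131: 30 − 15 = 15 days remain.
Then July (31), August (31), September (30), October (31), November (30), December (31), January (31): 31 + 31 + 30 + 31 + 30 + 31 + 31 = 215 days.
February 1–4, 2132: 4 days (2132 is a leap year).
Residual: 234 days.
Total: 12651 days.
12651 mod 7 = 2, so 2 days after Saturday is Monday.

Monday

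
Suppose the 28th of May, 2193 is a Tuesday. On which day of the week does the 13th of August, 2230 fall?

From May 28, 2193 to May 28, 2230: 37 years, of which 8 contain a Feb 29 — 29×365 + 8×366 = 13513 days.
(2200 is not a leap year (divisible by 100 but not 400).)
May 2230: 31 − 28 = 3 days remain.
Then June (30), July (31): 30 + 31 = 61 days.
August 1–13, 2230: 13 days.
Residual: 77 days.
Total: 13590 days.
13590 mod 7 = 3, so 3 days after Tuesday is Friday.

Friday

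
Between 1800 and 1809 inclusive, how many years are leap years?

Years divisible by 4 in [1800, 1809]: 1800, 1804, 1808.
Of these, 1800 is divisible by 100 but not 400, so not leap.
Leap years: 3 − 1 = 2.

2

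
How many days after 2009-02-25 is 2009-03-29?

32

February 2009: 28 − 25 = 3 days remain (2009 is not a leap year, so February has 28 days).
March 1–29, 2009: 29 days.
Total: 3 + 29 = 32 days.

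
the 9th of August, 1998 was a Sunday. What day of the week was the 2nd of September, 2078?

Day-of-year of August 9, 1998: 221.
Day-of-year of September 2, 2078: 245.
1998 has 365 days, so 365 − 221 = 144 days remain in 1998.
Full years 1999–2077: 59 common + 20 leap = 59×365 + 20×366 = 28855 days.
Total: 144 + 28855 + 245 = 29244 days.
29244 mod 7 = 5, so 5 days after Sunday is Friday.

Friday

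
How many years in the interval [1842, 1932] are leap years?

22

Years divisible by 4: 1844, 1848, …, 1932 — 23 in all.
Of these, 1900 is divisible by 100 but not 400, so not leap.
Leap years: 23 − 1 = 22.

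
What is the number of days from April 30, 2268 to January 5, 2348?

Day-of-year of April 30, 2268: 121.
Day-of-year of January 5, 2348: 5.
2268 has 366 days, so 366 − 121 = 245 days remain in 2268.
Full years 2269–2347: 61 common + 18 leap = 61×365 + 18×366 = 28853 days.
Total: 245 + 28853 + 5 = 29103 days.

29103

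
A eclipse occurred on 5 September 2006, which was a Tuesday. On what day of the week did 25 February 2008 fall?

Monday

September 5, 2006 → September 5, 2007: 365 days.
September 2007: 30 − 5 = 25 days remain.
Then October (31), November (30), December (31), January (31): 31 + 30 + 31 + 31 = 123 days.
February 1–25, 2008: 25 days (2008 is a leap year).
Residual: 173 days.
Total: 538 days.
538 mod 7 = 6, so 6 days after Tuesday is Monday.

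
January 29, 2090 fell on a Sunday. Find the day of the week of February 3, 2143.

From January 29, 2090 to January 29, 2143: 53 years, of which 12 contain a Feb 29 — 41×365 + 12×366 = 19357 days.
(2100 is not a leap year (divisible by 100 but not 400).)
January 2143: 31 − 29 = 2 days remain.
February 1–3, 2143: 3 days (2143 is not a leap year).
Residual: 5 days.
Total: 19362 days.
19362 is a multiple of 7, so February 3, 2143 falls on the same weekday: Sunday.

Sunday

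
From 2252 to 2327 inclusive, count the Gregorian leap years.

Years divisible by 4: 2252, 2256, …, 2324 — 19 in all.
Of these, 2300 is divisible by 100 but not 400, so not leap.
Leap years: 19 − 1 = 18.

18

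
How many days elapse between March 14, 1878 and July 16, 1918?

14733

Day-of-year of March 14, 1878: 73.
Day-of-year of July 16, 1918: 197.
1878 has 365 days, so 365 − 73 = 292 days remain in 1878.
Full years 1879–1917: 30 common + 9 leap = 30×365 + 9×366 = 14244 days.
Total: 292 + 14244 + 197 = 14733 days.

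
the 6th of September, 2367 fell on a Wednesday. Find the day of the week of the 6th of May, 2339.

Count forward from the earlier date (May 6, 2339) to the later (September 6, 2367):
Day-of-year of May 6, 2339: 126.
Day-of-year of September 6, 2367: 249.
2339 has 365 days, so 365 − 126 = 239 days remain in 2339.
Full years 2340–2366: 20 common + 7 leap = 20×365 + 7×366 = 9862 days.
Total: 239 + 9862 + 249 = 10350 days.
10350 mod 7 = 4, so 4 days before Wednesday is Saturday.

Saturday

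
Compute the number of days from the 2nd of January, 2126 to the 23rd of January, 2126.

Within January 2126: 23 − 2 = 21 days.

21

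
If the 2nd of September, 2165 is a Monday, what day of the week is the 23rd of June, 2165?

Sunday

Count forward from the earlier date (June 23, 2165) to the later (September 2, 2165):
June 2165: 30 − 23 = 7 days remain.
Then July (31), August (31): 31 + 31 = 62 days.
September 1–2, 2165: 2 days.
Total: 7 + 62 + 2 = 71 days.
71 mod 7 = 1, so 1 day before Monday is Sunday.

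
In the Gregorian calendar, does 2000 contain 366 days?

Yes

2000 is a leap year (divisible by 400).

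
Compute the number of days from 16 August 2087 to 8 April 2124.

13384

From August 16, 2087 to August 16, 2123: 36 years, of which 8 contain a Feb 29 — 28×365 + 8×366 = 13148 days.
(2100 is not a leap year (divisible by 100 but not 400).)
August 2123: 31 − 16 = 15 days remain.
Then September (30), October (31), November (30), December (31), January (31), February 2124 (29), March (31): 30 + 31 + 30 + 31 + 31 + 29 + 31 = 213 days.
April 1–8, 2124: 8 days.
Residual: 236 days.
Total: 13384 days.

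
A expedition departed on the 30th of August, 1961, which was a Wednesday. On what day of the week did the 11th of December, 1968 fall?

Wednesday

From August 30, 1961 to August 30, 1968: 7 years, of which 2 contain a Feb 29 — 5×365 + 2×366 = 2557 days.
August 1968: 31 − 30 = 1 day remains.
Then September (30), October (31), November (30): 30 + 31 + 30 = 91 days.
December 1–11, 1968: 11 days.
Residual: 103 days.
Total: 2660 days.
2660 is a multiple of 7, so the 11th of December, 1968 falls on the same weekday: Wednesday.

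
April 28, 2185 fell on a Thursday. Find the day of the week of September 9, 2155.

Count forward from the earlier date (September 9, 2155) to the later (April 28, 2185):
From September 9, 2155 to September 9, 2184: 29 years, of which 8 contain a Feb 29 — 21×365 + 8×366 = 10593 days.
September 2184: 30 − 9 = 21 days remain.
Then October (31), November (30), December (31), January (31), February 2185 (28), March (31): 31 + 30 + 31 + 31 + 28 + 31 = 182 days.
April 1–28, 2185: 28 days.
Residual: 231 days.
Total: 10824 days.
10824 mod 7 = 2, so 2 days before Thursday is Tuesday.

Tuesday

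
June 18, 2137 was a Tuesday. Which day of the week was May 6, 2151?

Day-of-year of June 18, 2137: 169.
Day-of-year of May 6, 2151: 126.
2137 has 365 days, so 365 − 169 = 196 days remain in 2137.
Full years 2138–2150: 10 common + 3 leap = 10×365 + 3×366 = 4748 days.
Total: 196 + 4748 + 126 = 5070 days.
5070 mod 7 = 2, so 2 days after Tuesday is Thursday.

Thursday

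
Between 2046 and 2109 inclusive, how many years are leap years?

15

Years divisible by 4: 2048, 2052, …, 2108 — 16 in all.
Of these, 2100 is divisible by 100 but not 400, so not leap.
Leap years: 16 − 1 = 15.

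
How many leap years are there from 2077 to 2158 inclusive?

19

Years divisible by 4: 2080, 2084, …, 2156 — 20 in all.
Of these, 2100 is divisible by 100 but not 400, so not leap.
Leap years: 20 − 1 = 19.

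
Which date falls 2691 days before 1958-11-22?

1951-07-11

Count 2691 days before November 22, 1958:
From July 11, 1951 to July 11, 1958: 7 years, of which 2 contain a Feb 29 — 5×365 + 2×366 = 2557 days.
July 1958: 31 − 11 = 20 days remain.
Then August (31), September (30), October (31): 31 + 30 + 31 = 92 days.
November 1–22, 1958: 22 days.
Residual: 134 days.
Total: 2691 days.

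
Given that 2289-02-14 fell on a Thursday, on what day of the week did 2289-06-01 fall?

Saturday

February 2289: 28 − 14 = 14 days remain (2289 is not a leap year, so February has 28 days).
Then March (31), April (30), May (31): 31 + 30 + 31 = 92 days.
June 1, 2289: 1 day.
Total: 14 + 92 + 1 = 107 days.
107 mod 7 = 2, so 2 days after Thursday is Saturday.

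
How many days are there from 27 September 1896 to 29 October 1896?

32

September 1896: 30 − 27 = 3 days remain.
October 1–29, 1896: 29 days.
Total: 3 + 29 = 32 days.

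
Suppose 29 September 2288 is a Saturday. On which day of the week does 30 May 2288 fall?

Count forward from the earlier date (May 30, 2288) to the later (September 29, 2288):
May 2288: 31 − 30 = 1 day remains.
Then June (30), July (31), August (31): 30 + 31 + 31 = 92 days.
September 1–29, 2288: 29 days.
Total: 1 + 92 + 29 = 122 days.
122 mod 7 = 3, so 3 days before Saturday is Wednesday.

Wednesday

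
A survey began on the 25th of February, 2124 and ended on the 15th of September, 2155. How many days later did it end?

11525

From February 25, 2124 to February 25, 2155: 31 years, of which 8 contain a Feb 29 — 23×365 + 8×366 = 11323 days.
February 2155: 28 − 25 = 3 days remain (2155 is not a leap year, so February has 28 days).
Then March (31), April (30), May (31), June (30), July (31), August (31): 31 + 30 + 31 + 30 + 31 + 31 = 184 days.
September 1–15, 2155: 15 days.
Residual: 202 days.
Total: 11525 days.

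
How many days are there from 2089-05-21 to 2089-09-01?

May 2089: 31 − 21 = 10 days remain.
Then June (30), July (31), August (31): 30 + 31 + 31 = 92 days.
September 1, 2089: 1 day.
Total: 10 + 92 + 1 = 103 days.

103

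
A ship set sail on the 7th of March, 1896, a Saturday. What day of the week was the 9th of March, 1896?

Monday

Within March 1896: 9 − 7 = 2 days.
2 mod 7 = 2, so 2 days after Saturday is Monday.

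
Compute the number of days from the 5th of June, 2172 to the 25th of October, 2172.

June 2172: 30 − 5 = 25 days remain.
Then July (31), August (31), September (30): 31 + 31 + 30 = 92 days.
October 1–25, 2172: 25 days.
Total: 25 + 92 + 25 = 142 days.

142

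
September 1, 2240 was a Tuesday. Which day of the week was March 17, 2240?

Tuesday

Count forward from the earlier date (March 17, 2240) to the later (September 1, 2240):
March 2240: 31 − 17 = 14 days remain.
Then April (30), May (31), June (30), July (31), August (31): 30 + 31 + 30 + 31 + 31 = 153 days.
September 1, 2240: 1 day.
Total: 14 + 153 + 1 = 168 days.
168 is a multiple of 7, so March 17, 2240 falls on the same weekday: Tuesday.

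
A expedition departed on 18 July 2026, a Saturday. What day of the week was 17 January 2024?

Count forward from the earlier date (January 17, 2024) to the later (July 18, 2026):
January 17, 2024 → January 17, 2025: 366 days (2024 is a leap year).
January 17, 2025 → January 17, 2026: 365 days.
January 2026: 31 − 17 = 14 days remain.
Then February 2026 (28), March (31), April (30), May (31), June (30): 28 + 31 + 30 + 31 + 30 = 150 days.
July 1–18, 2026: 18 days.
Residual: 182 days.
Total: 913 days.
913 mod 7 = 3, so 3 days before Saturday is Wednesday.

Wednesday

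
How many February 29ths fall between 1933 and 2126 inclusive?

47

Years divisible by 4: 1936, 1940, …, 2124 — 48 in all.
Of these, 2100 is divisible by 100 but not 400, so not leap.
2000 is divisible by 400, so still leap.
Leap years: 48 − 1 = 47.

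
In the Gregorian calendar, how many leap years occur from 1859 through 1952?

23

Years divisible by 4: 1860, 1864, …, 1952 — 24 in all.
Of these, 1900 is divisible by 100 but not 400, so not leap.
Leap years: 24 − 1 = 23.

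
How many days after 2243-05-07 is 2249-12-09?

Day-of-year of May 7, 2243: 127.
Day-of-year of December 9, 2249: 343.
2243 has 365 days, so 365 − 127 = 238 days remain in 2243.
Full years: 2244: 366; 2245: 365; 2246: 365; 2247: 365; 2248: 366. Sum = 1827.
Total: 238 + 1827 + 343 = 2408 days.

2408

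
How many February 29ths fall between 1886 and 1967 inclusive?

19

Years divisible by 4: 1888, 1892, …, 1964 — 20 in all.
Of these, 1900 is divisible by 100 but not 400, so not leap.
Leap years: 20 − 1 = 19.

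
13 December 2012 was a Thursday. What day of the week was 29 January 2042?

Wednesday

From December 13, 2012 to December 13, 2041: 29 years, of which 7 contain a Feb 29 — 22×365 + 7×366 = 10592 days.
December 2041: 31 − 13 = 18 days remain.
January 1–29, 2042: 29 days.
Residual: 47 days.
Total: 10639 days.
10639 mod 7 = 6, so 6 days after Thursday is Wednesday.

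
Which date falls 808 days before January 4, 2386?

October 19, 2383

Count 808 days before January 4, 2386:
October 19, 2383 → October 19, 2384: 366 days (2384 is a leap year).
October 19, 2384 → October 19, 2385: 365 days.
October 2385: 31 − 19 = 12 days remain.
Then November (30), December (31): 30 + 31 = 61 days.
January 1–4, 2386: 4 days.
Residual: 77 days.
Total: 808 days.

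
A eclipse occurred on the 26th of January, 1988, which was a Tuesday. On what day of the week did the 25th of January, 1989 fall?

Wednesday

January 1988: 31 − 26 = 5 days remain.
Then 11 full months totalling 335 days.
January 1–25, 1989: 25 days.
Total: 5 + 335 + 25 = 365 days.
365 mod 7 = 1, so 1 day after Tuesday is Wednesday.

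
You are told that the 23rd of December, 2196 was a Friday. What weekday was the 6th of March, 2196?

Sunday

Count forward from the earlier date (March 6, 2196) to the later (December 23, 2196):
March 2196: 31 − 6 = 25 days remain.
Then April (30), May (31), June (30), July (31), August (31), September (30), October (31), November (30): 30 + 31 + 30 + 31 + 31 + 30 + 31 + 30 = 244 days.
December 1–23, 2196: 23 days.
Total: 25 + 244 + 23 = 292 days.
292 mod 7 = 5, so 5 days before Friday is Sunday.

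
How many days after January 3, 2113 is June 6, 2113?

154

January 2113: 31 − 3 = 28 days remain.
Then February 2113 (28), March (31), April (30), May (31): 28 + 31 + 30 + 31 = 120 days.
June 1–6, 2113: 6 days.
Total: 28 + 120 + 6 = 154 days.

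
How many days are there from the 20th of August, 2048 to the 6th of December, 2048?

August 2048: 31 − 20 = 11 days remain.
Then September (30), October (31), November (30): 30 + 31 + 30 = 91 days.
December 1–6, 2048: 6 days.
Total: 11 + 91 + 6 = 108 days.

108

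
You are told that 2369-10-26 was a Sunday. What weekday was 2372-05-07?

October 26, 2369 → October 26, 2370: 365 days.
October 26, 2370 → October 26, 2371: 365 days.
October 2371: 31 − 26 = 5 days remain.
Then November (30), December (31), January (31), February 2372 (29), March (31), April (30): 30 + 31 + 31 + 29 + 31 + 30 = 182 days.
May 1–7, 2372: 7 days.
Residual: 194 days.
Total: 924 days.
924 is a multiple of 7, so 2372-05-07 falls on the same weekday: Sunday.

Sunday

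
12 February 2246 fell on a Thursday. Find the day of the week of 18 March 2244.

Monday

Count forward from the earlier date (March 18, 2244) to the later (February 12, 2246):
March 2244: 31 − 18 = 13 days remain.
Then 22 full months totalling 671 days.
February 1–12, 2246: 12 days (2246 is not a leap year).
Total: 13 + 671 + 12 = 696 days.
696 mod 7 = 3, so 3 days before Thursday is Monday.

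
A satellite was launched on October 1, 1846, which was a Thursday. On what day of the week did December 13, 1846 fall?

October 1846: 31 − 1 = 30 days remain.
Then November (30): 30 days.
December 1–13, 1846: 13 days.
Total: 30 + 30 + 13 = 73 days.
73 mod 7 = 3, so 3 days after Thursday is Sunday.

Sunday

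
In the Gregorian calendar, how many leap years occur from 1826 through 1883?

Years divisible by 4: 1828, 1832, …, 1880 — 14 in all.
No century exceptions apply. Count: 14.

14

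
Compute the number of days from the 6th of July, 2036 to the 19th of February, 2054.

6437

From July 6, 2036 to July 6, 2053: 17 years, of which 4 contain a Feb 29 — 13×365 + 4×366 = 6209 days.
July 2053: 31 − 6 = 25 days remain.
Then August (31), September (30), October (31), November (30), December (31), January (31): 31 + 30 + 31 + 30 + 31 + 31 = 184 days.
February 1–19, 2054: 19 days (2054 is not a leap year).
Residual: 228 days.
Total: 6437 days.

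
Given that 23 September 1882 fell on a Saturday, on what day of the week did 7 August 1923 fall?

Tuesday

Day-of-year of September 23, 1882: 266.
Day-of-year of August 7, 1923: 219.
1882 has 365 days, so 365 − 266 = 99 days remain in 1882.
Full years 1883–1922: 31 common + 9 leap = 31×365 + 9×366 = 14609 days.
Total: 99 + 14609 + 219 = 14927 days.
14927 mod 7 = 3, so 3 days after Saturday is Tuesday.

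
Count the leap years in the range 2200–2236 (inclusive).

9

Years divisible by 4 in [2200, 2236]: 2200, 2204, 2208, 2212, 2216, 2220, 2224, 2228, 2232, 2236.
Of these, 2200 is divisible by 100 but not 400, so not leap.
Leap years: 10 − 1 = 9.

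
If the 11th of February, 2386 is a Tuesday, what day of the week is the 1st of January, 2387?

Thursday

February 2386: 28 − 11 = 17 days remain (2386 is not a leap year, so February has 28 days).
Then 10 full months totalling 306 days.
January 1, 2387: 1 day.
Residual: 324 days.
Total: 324 days.
324 mod 7 = 2, so 2 days after Tuesday is Thursday.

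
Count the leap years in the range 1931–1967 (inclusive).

Years divisible by 4 in [1931, 1967]: 1932, 1936, 1940, 1944, 1948, 1952, 1956, 1960, 1964.
No century exceptions apply. Count: 9.

9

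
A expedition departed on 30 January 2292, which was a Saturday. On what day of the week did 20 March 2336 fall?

Friday

Day-of-year of January 30, 2292: 30.
Day-of-year of March 20, 2336: 80.
2292 has 366 days, so 366 − 30 = 336 days remain in 2292.
Full years 2293–2335: 34 common + 9 leap = 34×365 + 9×366 = 15704 days.
Total: 336 + 15704 + 80 = 16120 days.
16120 mod 7 = 6, so 6 days after Saturday is Friday.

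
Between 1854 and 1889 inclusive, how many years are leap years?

9

Years divisible by 4 in [1854, 1889]: 1856, 1860, 1864, 1868, 1872, 1876, 1880, 1884, 1888.
No century exceptions apply. Count: 9.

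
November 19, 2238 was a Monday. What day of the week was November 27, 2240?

November 19, 2238 → November 19, 2239: 365 days.
November 19, 2239 → November 19, 2240: 366 days (2240 is a leap year).
Within November 2240: 27 − 19 = 8 days.
Total: 739 days.
739 mod 7 = 4, so 4 days after Monday is Friday.

Friday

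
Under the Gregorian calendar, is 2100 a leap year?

No

2100 is not a leap year (divisible by 100 but not 400).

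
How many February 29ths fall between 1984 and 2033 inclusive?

Years divisible by 4: 1984, 1988, …, 2032 — 13 in all.
2000 is divisible by 400, so still leap.
No century exceptions apply. Count: 13.

13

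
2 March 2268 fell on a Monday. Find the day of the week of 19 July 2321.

Day-of-year of March 2, 2268: 62.
Day-of-year of July 19, 2321: 200.
2268 has 366 days, so 366 − 62 = 304 days remain in 2268.
Full years 2269–2320: 40 common + 12 leap = 40×365 + 12×366 = 18992 days.
Total: 304 + 18992 + 200 = 19496 days.
19496 mod 7 = 1, so 1 day after Monday is Tuesday.

Tuesday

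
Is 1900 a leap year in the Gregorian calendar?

No

1900 is not a leap year (divisible by 100 but not 400).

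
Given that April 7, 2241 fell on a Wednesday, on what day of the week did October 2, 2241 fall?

April 2241: 30 − 7 = 23 days remain.
Then May (31), June (30), July (31), August (31), September (30): 31 + 30 + 31 + 31 + 30 = 153 days.
October 1–2, 2241: 2 days.
Total: 23 + 153 + 2 = 178 days.
178 mod 7 = 3, so 3 days after Wednesday is Saturday.

Saturday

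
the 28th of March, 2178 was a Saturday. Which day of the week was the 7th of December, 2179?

Day-of-year of March 28, 2178: 87.
Day-of-year of December 7, 2179: 341.
2178 has 365 days, so 365 − 87 = 278 days remain in 2178.
Total: 278 + 341 = 619 days.
619 mod 7 = 3, so 3 days after Saturday is Tuesday.

Tuesday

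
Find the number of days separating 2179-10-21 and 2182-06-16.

969

October 21, 2179 → October 21, 2180: 366 days (2180 is a leap year).
October 21, 2180 → October 21, 2181: 365 days.
October 2181: 31 − 21 = 10 days remain.
Then November (30), December (31), January (31), February 2182 (28), March (31), April (30), May (31): 30 + 31 + 31 + 28 + 31 + 30 + 31 = 212 days.
June 1–16, 2182: 16 days.
Residual: 238 days.
Total: 969 days.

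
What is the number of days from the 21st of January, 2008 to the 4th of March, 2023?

Day-of-year of January 21, 2008: 21.
Day-of-year of March 4, 2023: 63.
2008 has 366 days, so 366 − 21 = 345 days remain in 2008.
Full years 2009–2022: 11 common + 3 leap = 11×365 + 3×366 = 5113 days.
Total: 345 + 5113 + 63 = 5521 days.

5521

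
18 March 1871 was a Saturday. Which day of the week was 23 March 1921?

Day-of-year of March 18, 1871: 77.
Day-of-year of March 23, 1921: 82.
1871 has 365 days, so 365 − 77 = 288 days remain in 1871.
Full years 1872–1920: 37 common + 12 leap = 37×365 + 12×366 = 17897 days.
Total: 288 + 17897 + 82 = 18267 days.
18267 mod 7 = 4, so 4 days after Saturday is Wednesday.

Wednesday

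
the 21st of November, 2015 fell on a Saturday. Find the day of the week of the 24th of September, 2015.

Count forward from the earlier date (September 24, 2015) to the later (November 21, 2015):
September 2015: 30 − 24 = 6 days remain.
Then October (31): 31 days.
November 1–21, 2015: 21 days.
Total: 6 + 31 + 21 = 58 days.
58 mod 7 = 2, so 2 days before Saturday is Thursday.

Thursday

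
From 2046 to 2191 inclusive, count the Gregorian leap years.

Years divisible by 4: 2048, 2052, …, 2188 — 36 in all.
Of these, 2100 is divisible by 100 but not 400, so not leap.
Leap years: 36 − 1 = 35.

35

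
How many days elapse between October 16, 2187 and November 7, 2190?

Day-of-year of October 16, 2187: 289.
Day-of-year of November 7, 2190: 311.
2187 has 365 days, so 365 − 289 = 76 days remain in 2187.
Full years: 2188: 366; 2189: 365. Sum = 731.
Total: 76 + 731 + 311 = 1118 days.

1118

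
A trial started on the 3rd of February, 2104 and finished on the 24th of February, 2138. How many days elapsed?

12440

From February 3, 2104 to February 3, 2138: 34 years, of which 9 contain a Feb 29 — 25×365 + 9×366 = 12419 days.
Within February 2138: 24 − 3 = 21 days.
Total: 12440 days.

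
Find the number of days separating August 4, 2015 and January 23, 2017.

August 2015: 31 − 4 = 27 days remain.
Then 16 full months totalling 488 days.
January 1–23, 2017: 23 days.
Total: 27 + 488 + 23 = 538 days.

538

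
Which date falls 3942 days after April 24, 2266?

February 7, 2277

Count 3942 days after April 24, 2266:
Day-of-year of April 24, 2266: 114.
Day-of-year of February 7, 2277: 38.
2266 has 365 days, so 365 − 114 = 251 days remain in 2266.
Full years 2267–2276: 7 common + 3 leap = 7×365 + 3×366 = 3653 days.
Total: 251 + 3653 + 38 = 3942 days.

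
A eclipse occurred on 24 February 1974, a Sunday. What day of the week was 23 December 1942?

Wednesday

Count forward from the earlier date (December 23, 1942) to the later (February 24, 1974):
From December 23, 1942 to December 23, 1973: 31 years, of which 8 contain a Feb 29 — 23×365 + 8×366 = 11323 days.
December 1973: 31 − 23 = 8 days remain.
Then January (31): 31 days.
February 1–24, 1974: 24 days (1974 is not a leap year).
Residual: 63 days.
Total: 11386 days.
11386 mod 7 = 4, so 4 days before Sunday is Wednesday.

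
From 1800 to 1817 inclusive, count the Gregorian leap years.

Years divisible by 4 in [1800, 1817]: 1800, 1804, 1808, 1812, 1816.
Of these, 1800 is divisible by 100 but not 400, so not leap.
Leap years: 5 − 1 = 4.

4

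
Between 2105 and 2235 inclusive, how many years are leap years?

31

Years divisible by 4: 2108, 2112, …, 2232 — 32 in all.
Of these, 2200 is divisible by 100 but not 400, so not leap.
Leap years: 32 − 1 = 31.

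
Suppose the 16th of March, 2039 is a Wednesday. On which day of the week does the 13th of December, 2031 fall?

Count forward from the earlier date (December 13, 2031) to the later (March 16, 2039):
Day-of-year of December 13, 2031: 347.
Day-of-year of March 16, 2039: 75.
2031 has 365 days, so 365 − 347 = 18 days remain in 2031.
Full years 2032–2038: 5 common + 2 leap = 5×365 + 2×366 = 2557 days.
Total: 18 + 2557 + 75 = 2650 days.
2650 mod 7 = 4, so 4 days before Wednesday is Saturday.

Saturday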